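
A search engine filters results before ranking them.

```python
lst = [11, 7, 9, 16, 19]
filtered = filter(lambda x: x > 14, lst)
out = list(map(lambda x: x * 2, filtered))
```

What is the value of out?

Step 1: Filter lst for elements > 14:
  11: removed
  7: removed
  9: removed
  16: kept
  19: kept
Step 2: Map x * 2 on filtered [16, 19]:
  16 -> 32
  19 -> 38
Therefore out = [32, 38].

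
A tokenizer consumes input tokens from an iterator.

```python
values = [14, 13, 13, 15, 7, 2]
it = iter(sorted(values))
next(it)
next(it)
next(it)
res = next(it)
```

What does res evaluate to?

Step 1: sorted([14, 13, 13, 15, 7, 2]) = [2, 7, 13, 13, 14, 15].
Step 2: Create iterator and skip 3 elements.
Step 3: next() returns 13.
Therefore res = 13.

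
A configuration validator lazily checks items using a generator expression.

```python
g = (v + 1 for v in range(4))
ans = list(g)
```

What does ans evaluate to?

Step 1: For each v in range(4), compute v+1:
  v=0: 0+1 = 1
  v=1: 1+1 = 2
  v=2: 2+1 = 3
  v=3: 3+1 = 4
Therefore ans = [1, 2, 3, 4].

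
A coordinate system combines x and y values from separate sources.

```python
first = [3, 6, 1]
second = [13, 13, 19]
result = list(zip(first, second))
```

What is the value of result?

Step 1: zip pairs elements at same index:
  Index 0: (3, 13)
  Index 1: (6, 13)
  Index 2: (1, 19)
Therefore result = [(3, 13), (6, 13), (1, 19)].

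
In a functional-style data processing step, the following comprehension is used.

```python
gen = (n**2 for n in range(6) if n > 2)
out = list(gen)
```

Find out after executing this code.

Step 1: For range(6), keep n > 2, then square:
  n=0: 0 <= 2, excluded
  n=1: 1 <= 2, excluded
  n=2: 2 <= 2, excluded
  n=3: 3 > 2, yield 3**2 = 9
  n=4: 4 > 2, yield 4**2 = 16
  n=5: 5 > 2, yield 5**2 = 25
Therefore out = [9, 16, 25].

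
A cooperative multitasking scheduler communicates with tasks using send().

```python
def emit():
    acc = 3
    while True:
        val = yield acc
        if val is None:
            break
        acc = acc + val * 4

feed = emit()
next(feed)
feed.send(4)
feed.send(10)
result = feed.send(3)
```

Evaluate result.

Step 1: next() -> yield acc=3.
Step 2: send(4) -> val=4, acc = 3 + 4*4 = 19, yield 19.
Step 3: send(10) -> val=10, acc = 19 + 10*4 = 59, yield 59.
Step 4: send(3) -> val=3, acc = 59 + 3*4 = 71, yield 71.
Therefore result = 71.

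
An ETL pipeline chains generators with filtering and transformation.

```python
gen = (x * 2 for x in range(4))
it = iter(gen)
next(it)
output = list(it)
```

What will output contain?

Step 1: Generator produces [0, 2, 4, 6].
Step 2: next(it) consumes first element (0).
Step 3: list(it) collects remaining: [2, 4, 6].
Therefore output = [2, 4, 6].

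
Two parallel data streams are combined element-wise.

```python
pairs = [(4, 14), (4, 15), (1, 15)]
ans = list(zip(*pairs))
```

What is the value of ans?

Step 1: zip(*pairs) transposes: unzips [(4, 14), (4, 15), (1, 15)] into separate sequences.
Step 2: First elements: (4, 4, 1), second elements: (14, 15, 15).
Therefore ans = [(4, 4, 1), (14, 15, 15)].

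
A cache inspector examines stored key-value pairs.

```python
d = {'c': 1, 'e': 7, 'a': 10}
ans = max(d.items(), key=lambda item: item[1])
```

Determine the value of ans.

Step 1: Find item with maximum value:
  ('c', 1)
  ('e', 7)
  ('a', 10)
Step 2: Maximum value is 10 at key 'a'.
Therefore ans = ('a', 10).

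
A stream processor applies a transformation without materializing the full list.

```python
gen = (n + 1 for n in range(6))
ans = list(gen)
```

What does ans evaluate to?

Step 1: For each n in range(6), compute n+1:
  n=0: 0+1 = 1
  n=1: 1+1 = 2
  n=2: 2+1 = 3
  n=3: 3+1 = 4
  n=4: 4+1 = 5
  n=5: 5+1 = 6
Therefore ans = [1, 2, 3, 4, 5, 6].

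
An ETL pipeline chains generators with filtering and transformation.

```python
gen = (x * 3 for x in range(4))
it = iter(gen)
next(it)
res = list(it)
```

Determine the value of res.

Step 1: Generator produces [0, 3, 6, 9].
Step 2: next(it) consumes first element (0).
Step 3: list(it) collects remaining: [3, 6, 9].
Therefore res = [3, 6, 9].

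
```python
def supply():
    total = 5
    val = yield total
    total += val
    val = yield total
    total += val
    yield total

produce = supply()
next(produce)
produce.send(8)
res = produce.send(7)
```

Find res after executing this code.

Step 1: next() -> yield total=5.
Step 2: send(8) -> val=8, total = 5+8 = 13, yield 13.
Step 3: send(7) -> val=7, total = 13+7 = 20, yield 20.
Therefore res = 20.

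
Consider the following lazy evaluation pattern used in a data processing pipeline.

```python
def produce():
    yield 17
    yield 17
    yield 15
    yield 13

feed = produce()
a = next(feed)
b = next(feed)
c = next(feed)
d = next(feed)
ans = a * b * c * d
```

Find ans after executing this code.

Step 1: Create generator and consume all values:
  a = next(feed) = 17
  b = next(feed) = 17
  c = next(feed) = 15
  d = next(feed) = 13
Step 2: ans = 17 * 17 * 15 * 13 = 56355.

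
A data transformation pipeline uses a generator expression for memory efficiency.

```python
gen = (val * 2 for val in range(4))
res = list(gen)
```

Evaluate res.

Step 1: For each val in range(4), compute val*2:
  val=0: 0*2 = 0
  val=1: 1*2 = 2
  val=2: 2*2 = 4
  val=3: 3*2 = 6
Therefore res = [0, 2, 4, 6].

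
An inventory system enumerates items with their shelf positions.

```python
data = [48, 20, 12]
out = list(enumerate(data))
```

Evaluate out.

Step 1: enumerate pairs each element with its index:
  (0, 48)
  (1, 20)
  (2, 12)
Therefore out = [(0, 48), (1, 20), (2, 12)].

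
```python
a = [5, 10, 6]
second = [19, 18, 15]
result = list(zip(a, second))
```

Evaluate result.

Step 1: zip pairs elements at same index:
  Index 0: (5, 19)
  Index 1: (10, 18)
  Index 2: (6, 15)
Therefore result = [(5, 19), (10, 18), (6, 15)].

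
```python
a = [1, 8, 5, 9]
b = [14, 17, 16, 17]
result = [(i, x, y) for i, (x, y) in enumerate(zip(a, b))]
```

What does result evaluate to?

Step 1: enumerate(zip(a, b)) gives index with paired elements:
  i=0: (1, 14)
  i=1: (8, 17)
  i=2: (5, 16)
  i=3: (9, 17)
Therefore result = [(0, 1, 14), (1, 8, 17), (2, 5, 16), (3, 9, 17)].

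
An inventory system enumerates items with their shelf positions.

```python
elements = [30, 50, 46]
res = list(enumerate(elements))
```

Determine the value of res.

Step 1: enumerate pairs each element with its index:
  (0, 30)
  (1, 50)
  (2, 46)
Therefore res = [(0, 30), (1, 50), (2, 46)].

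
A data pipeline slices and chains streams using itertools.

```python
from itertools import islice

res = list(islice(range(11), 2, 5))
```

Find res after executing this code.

Step 1: islice(range(11), 2, 5) takes elements at indices [2, 5).
Step 2: Elements: [2, 3, 4].
Therefore res = [2, 3, 4].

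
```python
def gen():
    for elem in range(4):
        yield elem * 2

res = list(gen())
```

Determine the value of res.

Step 1: For each elem in range(4), yield elem * 2:
  elem=0: yield 0 * 2 = 0
  elem=1: yield 1 * 2 = 2
  elem=2: yield 2 * 2 = 4
  elem=3: yield 3 * 2 = 6
Therefore res = [0, 2, 4, 6].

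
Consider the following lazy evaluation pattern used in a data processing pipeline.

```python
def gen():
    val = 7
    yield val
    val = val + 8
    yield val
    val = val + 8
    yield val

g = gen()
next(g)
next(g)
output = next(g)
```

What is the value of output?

Step 1: Trace through generator execution:
  Yield 1: val starts at 7, yield 7
  Yield 2: val = 7 + 8 = 15, yield 15
  Yield 3: val = 15 + 8 = 23, yield 23
Step 2: First next() gets 7, second next() gets the second value, third next() yields 23.
Therefore output = 23.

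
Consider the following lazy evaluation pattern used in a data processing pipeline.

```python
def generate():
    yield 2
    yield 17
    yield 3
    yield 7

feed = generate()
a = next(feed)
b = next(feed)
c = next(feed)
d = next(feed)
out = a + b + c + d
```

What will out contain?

Step 1: Create generator and consume all values:
  a = next(feed) = 2
  b = next(feed) = 17
  c = next(feed) = 3
  d = next(feed) = 7
Step 2: out = 2 + 17 + 3 + 7 = 29.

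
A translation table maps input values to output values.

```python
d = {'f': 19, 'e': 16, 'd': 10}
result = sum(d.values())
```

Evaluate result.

Step 1: d.values() = [19, 16, 10].
Step 2: sum = 45.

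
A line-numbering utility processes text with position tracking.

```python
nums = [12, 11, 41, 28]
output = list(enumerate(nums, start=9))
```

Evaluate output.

Step 1: enumerate with start=9:
  (9, 12)
  (10, 11)
  (11, 41)
  (12, 28)
Therefore output = [(9, 12), (10, 11), (11, 41), (12, 28)].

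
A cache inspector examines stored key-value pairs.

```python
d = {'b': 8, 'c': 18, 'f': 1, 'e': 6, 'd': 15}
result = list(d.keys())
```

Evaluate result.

Step 1: d.keys() returns the dictionary keys in insertion order.
Therefore result = ['b', 'c', 'f', 'e', 'd'].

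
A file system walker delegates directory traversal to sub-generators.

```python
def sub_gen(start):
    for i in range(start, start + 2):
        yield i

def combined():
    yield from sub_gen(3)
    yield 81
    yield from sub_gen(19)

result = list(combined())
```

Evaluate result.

Step 1: combined() delegates to sub_gen(3):
  yield 3
  yield 4
Step 2: yield 81
Step 3: Delegates to sub_gen(19):
  yield 19
  yield 20
Therefore result = [3, 4, 81, 19, 20].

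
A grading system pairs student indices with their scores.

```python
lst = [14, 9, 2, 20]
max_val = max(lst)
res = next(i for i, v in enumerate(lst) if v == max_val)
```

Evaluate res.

Step 1: max([14, 9, 2, 20]) = 20.
Step 2: Find first index where value == 20:
  Index 0: 14 != 20
  Index 1: 9 != 20
  Index 2: 2 != 20
  Index 3: 20 == 20, found!
Therefore res = 3.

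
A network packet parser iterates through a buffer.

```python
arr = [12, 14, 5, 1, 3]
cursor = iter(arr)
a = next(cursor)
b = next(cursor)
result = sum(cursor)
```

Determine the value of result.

Step 1: Create iterator over [12, 14, 5, 1, 3].
Step 2: a = next() = 12, b = next() = 14.
Step 3: sum() of remaining [5, 1, 3] = 9.
Therefore result = 9.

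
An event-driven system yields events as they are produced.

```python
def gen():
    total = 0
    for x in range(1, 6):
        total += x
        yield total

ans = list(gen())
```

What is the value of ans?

Step 1: Generator accumulates running sum:
  x=1: total = 1, yield 1
  x=2: total = 3, yield 3
  x=3: total = 6, yield 6
  x=4: total = 10, yield 10
  x=5: total = 15, yield 15
Therefore ans = [1, 3, 6, 10, 15].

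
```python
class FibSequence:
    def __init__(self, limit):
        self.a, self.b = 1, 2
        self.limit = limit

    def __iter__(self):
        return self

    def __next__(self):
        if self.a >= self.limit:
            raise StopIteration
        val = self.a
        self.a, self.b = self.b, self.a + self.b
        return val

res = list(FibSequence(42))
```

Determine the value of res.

Step 1: Fibonacci-like sequence (a=1, b=2) until >= 42:
  Yield 1, then a,b = 2,3
  Yield 2, then a,b = 3,5
  Yield 3, then a,b = 5,8
  Yield 5, then a,b = 8,13
  Yield 8, then a,b = 13,21
  Yield 13, then a,b = 21,34
  Yield 21, then a,b = 34,55
  Yield 34, then a,b = 55,89
Step 2: 55 >= 42, stop.
Therefore res = [1, 2, 3, 5, 8, 13, 21, 34].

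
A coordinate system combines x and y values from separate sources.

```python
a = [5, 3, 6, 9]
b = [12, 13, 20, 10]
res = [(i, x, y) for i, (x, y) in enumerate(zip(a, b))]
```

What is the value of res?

Step 1: enumerate(zip(a, b)) gives index with paired elements:
  i=0: (5, 12)
  i=1: (3, 13)
  i=2: (6, 20)
  i=3: (9, 10)
Therefore res = [(0, 5, 12), (1, 3, 13), (2, 6, 20), (3, 9, 10)].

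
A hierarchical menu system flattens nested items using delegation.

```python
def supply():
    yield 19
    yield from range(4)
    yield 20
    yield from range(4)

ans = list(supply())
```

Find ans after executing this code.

Step 1: Trace yields in order:
  yield 19
  yield 0
  yield 1
  yield 2
  yield 3
  yield 20
  yield 0
  yield 1
  yield 2
  yield 3
Therefore ans = [19, 0, 1, 2, 3, 20, 0, 1, 2, 3].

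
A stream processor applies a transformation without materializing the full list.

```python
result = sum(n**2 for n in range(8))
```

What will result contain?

Step 1: Compute n**2 for each n in range(8):
  n=0: 0**2 = 0
  n=1: 1**2 = 1
  n=2: 2**2 = 4
  n=3: 3**2 = 9
  n=4: 4**2 = 16
  n=5: 5**2 = 25
  n=6: 6**2 = 36
  n=7: 7**2 = 49
Step 2: sum = 0 + 1 + 4 + 9 + 16 + 25 + 36 + 49 = 140.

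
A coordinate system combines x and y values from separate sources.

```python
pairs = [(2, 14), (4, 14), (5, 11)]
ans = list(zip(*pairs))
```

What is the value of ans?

Step 1: zip(*pairs) transposes: unzips [(2, 14), (4, 14), (5, 11)] into separate sequences.
Step 2: First elements: (2, 4, 5), second elements: (14, 14, 11).
Therefore ans = [(2, 4, 5), (14, 14, 11)].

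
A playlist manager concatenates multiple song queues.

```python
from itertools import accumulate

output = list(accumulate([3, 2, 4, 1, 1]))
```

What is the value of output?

Step 1: accumulate computes running sums:
  + 3 = 3
  + 2 = 5
  + 4 = 9
  + 1 = 10
  + 1 = 11
Therefore output = [3, 5, 9, 10, 11].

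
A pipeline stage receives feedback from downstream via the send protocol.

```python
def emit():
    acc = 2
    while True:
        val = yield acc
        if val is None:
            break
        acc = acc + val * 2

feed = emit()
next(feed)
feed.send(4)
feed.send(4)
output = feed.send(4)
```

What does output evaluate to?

Step 1: next() -> yield acc=2.
Step 2: send(4) -> val=4, acc = 2 + 4*2 = 10, yield 10.
Step 3: send(4) -> val=4, acc = 10 + 4*2 = 18, yield 18.
Step 4: send(4) -> val=4, acc = 18 + 4*2 = 26, yield 26.
Therefore output = 26.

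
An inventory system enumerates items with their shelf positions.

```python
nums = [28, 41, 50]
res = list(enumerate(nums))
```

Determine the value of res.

Step 1: enumerate pairs each element with its index:
  (0, 28)
  (1, 41)
  (2, 50)
Therefore res = [(0, 28), (1, 41), (2, 50)].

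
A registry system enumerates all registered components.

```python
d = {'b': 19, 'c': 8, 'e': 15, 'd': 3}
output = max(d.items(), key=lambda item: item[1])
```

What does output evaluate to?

Step 1: Find item with maximum value:
  ('b', 19)
  ('c', 8)
  ('e', 15)
  ('d', 3)
Step 2: Maximum value is 19 at key 'b'.
Therefore output = ('b', 19).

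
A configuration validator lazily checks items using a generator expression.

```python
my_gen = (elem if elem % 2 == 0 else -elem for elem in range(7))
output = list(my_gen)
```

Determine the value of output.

Step 1: For each elem in range(7), yield elem if even, else -elem:
  elem=0: even, yield 0
  elem=1: odd, yield -1
  elem=2: even, yield 2
  elem=3: odd, yield -3
  elem=4: even, yield 4
  elem=5: odd, yield -5
  elem=6: even, yield 6
Therefore output = [0, -1, 2, -3, 4, -5, 6].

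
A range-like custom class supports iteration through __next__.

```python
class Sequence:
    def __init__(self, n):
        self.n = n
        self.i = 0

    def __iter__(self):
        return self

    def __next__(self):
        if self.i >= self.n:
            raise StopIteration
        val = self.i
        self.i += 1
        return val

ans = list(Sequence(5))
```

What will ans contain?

Step 1: Sequence(5) creates an iterator counting 0 to 4.
Step 2: list() consumes all values: [0, 1, 2, 3, 4].
Therefore ans = [0, 1, 2, 3, 4].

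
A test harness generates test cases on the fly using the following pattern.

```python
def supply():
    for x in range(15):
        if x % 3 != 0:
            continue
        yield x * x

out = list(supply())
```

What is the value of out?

Step 1: Only yield x**2 when x is divisible by 3:
  x=0: 0 % 3 == 0, yield 0**2 = 0
  x=3: 3 % 3 == 0, yield 3**2 = 9
  x=6: 6 % 3 == 0, yield 6**2 = 36
  x=9: 9 % 3 == 0, yield 9**2 = 81
  x=12: 12 % 3 == 0, yield 12**2 = 144
Therefore out = [0, 9, 36, 81, 144].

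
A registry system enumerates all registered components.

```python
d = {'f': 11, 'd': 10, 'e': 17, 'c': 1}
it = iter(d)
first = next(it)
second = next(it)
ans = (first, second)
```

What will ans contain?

Step 1: iter(d) iterates over keys: ['f', 'd', 'e', 'c'].
Step 2: first = next(it) = 'f', second = next(it) = 'd'.
Therefore ans = ('f', 'd').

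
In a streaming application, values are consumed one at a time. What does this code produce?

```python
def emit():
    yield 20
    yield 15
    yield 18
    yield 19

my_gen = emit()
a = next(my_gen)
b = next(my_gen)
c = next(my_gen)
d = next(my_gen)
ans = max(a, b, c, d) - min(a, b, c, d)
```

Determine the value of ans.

Step 1: Create generator and consume all values:
  a = next(my_gen) = 20
  b = next(my_gen) = 15
  c = next(my_gen) = 18
  d = next(my_gen) = 19
Step 2: max = 20, min = 15, ans = 20 - 15 = 5.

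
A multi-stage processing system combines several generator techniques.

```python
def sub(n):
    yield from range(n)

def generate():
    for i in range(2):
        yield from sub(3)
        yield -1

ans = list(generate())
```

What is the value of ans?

Step 1: For each i in range(2):
  i=0: yield from sub(3) -> [0, 1, 2], then yield -1
  i=1: yield from sub(3) -> [0, 1, 2], then yield -1
Therefore ans = [0, 1, 2, -1, 0, 1, 2, -1].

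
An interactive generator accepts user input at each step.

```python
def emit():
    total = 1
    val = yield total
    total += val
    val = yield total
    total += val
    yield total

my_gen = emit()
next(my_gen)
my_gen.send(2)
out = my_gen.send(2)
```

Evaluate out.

Step 1: next() -> yield total=1.
Step 2: send(2) -> val=2, total = 1+2 = 3, yield 3.
Step 3: send(2) -> val=2, total = 3+2 = 5, yield 5.
Therefore out = 5.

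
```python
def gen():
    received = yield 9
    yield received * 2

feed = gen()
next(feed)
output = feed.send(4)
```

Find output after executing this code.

Step 1: next(feed) advances to first yield, producing 9.
Step 2: send(4) resumes, received = 4.
Step 3: yield received * 2 = 4 * 2 = 8.
Therefore output = 8.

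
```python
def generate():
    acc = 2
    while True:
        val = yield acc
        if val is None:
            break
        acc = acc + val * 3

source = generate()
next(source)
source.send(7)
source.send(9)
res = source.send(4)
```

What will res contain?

Step 1: next() -> yield acc=2.
Step 2: send(7) -> val=7, acc = 2 + 7*3 = 23, yield 23.
Step 3: send(9) -> val=9, acc = 23 + 9*3 = 50, yield 50.
Step 4: send(4) -> val=4, acc = 50 + 4*3 = 62, yield 62.
Therefore res = 62.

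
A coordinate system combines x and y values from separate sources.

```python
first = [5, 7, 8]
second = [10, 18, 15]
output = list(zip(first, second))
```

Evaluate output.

Step 1: zip pairs elements at same index:
  Index 0: (5, 10)
  Index 1: (7, 18)
  Index 2: (8, 15)
Therefore output = [(5, 10), (7, 18), (8, 15)].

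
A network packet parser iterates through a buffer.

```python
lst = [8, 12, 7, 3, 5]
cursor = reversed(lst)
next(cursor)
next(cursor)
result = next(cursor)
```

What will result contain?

Step 1: reversed([8, 12, 7, 3, 5]) gives iterator: [5, 3, 7, 12, 8].
Step 2: First next() = 5, second next() = 3.
Step 3: Third next() = 7.
Therefore result = 7.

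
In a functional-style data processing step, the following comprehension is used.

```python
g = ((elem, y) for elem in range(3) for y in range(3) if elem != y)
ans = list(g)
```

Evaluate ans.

Step 1: Nested generator over range(3) x range(3) where elem != y:
  (0, 0): excluded (elem == y)
  (0, 1): included
  (0, 2): included
  (1, 0): included
  (1, 1): excluded (elem == y)
  (1, 2): included
  (2, 0): included
  (2, 1): included
  (2, 2): excluded (elem == y)
Therefore ans = [(0, 1), (0, 2), (1, 0), (1, 2), (2, 0), (2, 1)].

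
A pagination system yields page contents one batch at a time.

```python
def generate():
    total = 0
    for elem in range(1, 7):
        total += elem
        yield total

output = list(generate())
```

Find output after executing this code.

Step 1: Generator accumulates running sum:
  elem=1: total = 1, yield 1
  elem=2: total = 3, yield 3
  elem=3: total = 6, yield 6
  elem=4: total = 10, yield 10
  elem=5: total = 15, yield 15
  elem=6: total = 21, yield 21
Therefore output = [1, 3, 6, 10, 15, 21].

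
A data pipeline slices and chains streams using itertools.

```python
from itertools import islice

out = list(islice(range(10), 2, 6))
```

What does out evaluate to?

Step 1: islice(range(10), 2, 6) takes elements at indices [2, 6).
Step 2: Elements: [2, 3, 4, 5].
Therefore out = [2, 3, 4, 5].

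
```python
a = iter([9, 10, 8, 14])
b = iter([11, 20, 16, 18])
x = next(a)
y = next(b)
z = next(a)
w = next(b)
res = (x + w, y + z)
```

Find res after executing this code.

Step 1: a iterates [9, 10, 8, 14], b iterates [11, 20, 16, 18].
Step 2: x = next(a) = 9, y = next(b) = 11.
Step 3: z = next(a) = 10, w = next(b) = 20.
Step 4: res = (9 + 20, 11 + 10) = (29, 21).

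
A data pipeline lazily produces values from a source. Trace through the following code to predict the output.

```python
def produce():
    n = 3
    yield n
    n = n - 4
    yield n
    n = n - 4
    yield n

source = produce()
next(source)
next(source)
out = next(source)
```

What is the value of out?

Step 1: Trace through generator execution:
  Yield 1: n starts at 3, yield 3
  Yield 2: n = 3 - 4 = -1, yield -1
  Yield 3: n = -1 - 4 = -5, yield -5
Step 2: First next() gets 3, second next() gets the second value, third next() yields -5.
Therefore out = -5.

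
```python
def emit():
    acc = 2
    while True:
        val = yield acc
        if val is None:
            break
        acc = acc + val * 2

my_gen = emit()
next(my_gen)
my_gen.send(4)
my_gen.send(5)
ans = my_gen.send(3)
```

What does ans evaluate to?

Step 1: next() -> yield acc=2.
Step 2: send(4) -> val=4, acc = 2 + 4*2 = 10, yield 10.
Step 3: send(5) -> val=5, acc = 10 + 5*2 = 20, yield 20.
Step 4: send(3) -> val=3, acc = 20 + 3*2 = 26, yield 26.
Therefore ans = 26.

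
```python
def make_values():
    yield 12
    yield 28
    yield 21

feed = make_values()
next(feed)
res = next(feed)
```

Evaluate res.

Step 1: make_values() creates a generator.
Step 2: next(feed) yields 12 (consumed and discarded).
Step 3: next(feed) yields 28, assigned to res.
Therefore res = 28.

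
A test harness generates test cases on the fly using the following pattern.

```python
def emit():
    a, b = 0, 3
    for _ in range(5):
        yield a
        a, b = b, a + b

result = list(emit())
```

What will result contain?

Step 1: Fibonacci-like sequence starting with a=0, b=3:
  Iteration 1: yield a=0, then a,b = 3,3
  Iteration 2: yield a=3, then a,b = 3,6
  Iteration 3: yield a=3, then a,b = 6,9
  Iteration 4: yield a=6, then a,b = 9,15
  Iteration 5: yield a=9, then a,b = 15,24
Therefore result = [0, 3, 3, 6, 9].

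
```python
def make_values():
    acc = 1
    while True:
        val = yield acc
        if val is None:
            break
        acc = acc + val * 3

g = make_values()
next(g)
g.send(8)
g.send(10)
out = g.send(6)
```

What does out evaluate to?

Step 1: next() -> yield acc=1.
Step 2: send(8) -> val=8, acc = 1 + 8*3 = 25, yield 25.
Step 3: send(10) -> val=10, acc = 25 + 10*3 = 55, yield 55.
Step 4: send(6) -> val=6, acc = 55 + 6*3 = 73, yield 73.
Therefore out = 73.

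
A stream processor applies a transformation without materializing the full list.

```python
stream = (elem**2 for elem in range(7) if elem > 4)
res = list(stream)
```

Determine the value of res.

Step 1: For range(7), keep elem > 4, then square:
  elem=0: 0 <= 4, excluded
  elem=1: 1 <= 4, excluded
  elem=2: 2 <= 4, excluded
  elem=3: 3 <= 4, excluded
  elem=4: 4 <= 4, excluded
  elem=5: 5 > 4, yield 5**2 = 25
  elem=6: 6 > 4, yield 6**2 = 36
Therefore res = [25, 36].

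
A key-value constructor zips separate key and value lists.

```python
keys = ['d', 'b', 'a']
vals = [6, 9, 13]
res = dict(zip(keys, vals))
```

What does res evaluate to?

Step 1: zip pairs keys with values:
  'd' -> 6
  'b' -> 9
  'a' -> 13
Therefore res = {'d': 6, 'b': 9, 'a': 13}.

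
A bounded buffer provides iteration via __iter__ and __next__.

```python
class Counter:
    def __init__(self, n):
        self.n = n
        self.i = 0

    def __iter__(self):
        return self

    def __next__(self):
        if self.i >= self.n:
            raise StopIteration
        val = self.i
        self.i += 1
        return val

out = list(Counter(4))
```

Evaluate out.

Step 1: Counter(4) creates an iterator counting 0 to 3.
Step 2: list() consumes all values: [0, 1, 2, 3].
Therefore out = [0, 1, 2, 3].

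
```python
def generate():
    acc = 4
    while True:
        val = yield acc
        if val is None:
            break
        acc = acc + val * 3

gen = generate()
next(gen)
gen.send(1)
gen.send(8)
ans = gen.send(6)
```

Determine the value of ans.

Step 1: next() -> yield acc=4.
Step 2: send(1) -> val=1, acc = 4 + 1*3 = 7, yield 7.
Step 3: send(8) -> val=8, acc = 7 + 8*3 = 31, yield 31.
Step 4: send(6) -> val=6, acc = 31 + 6*3 = 49, yield 49.
Therefore ans = 49.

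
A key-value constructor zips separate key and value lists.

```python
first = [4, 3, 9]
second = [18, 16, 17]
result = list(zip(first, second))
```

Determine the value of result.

Step 1: zip pairs elements at same index:
  Index 0: (4, 18)
  Index 1: (3, 16)
  Index 2: (9, 17)
Therefore result = [(4, 18), (3, 16), (9, 17)].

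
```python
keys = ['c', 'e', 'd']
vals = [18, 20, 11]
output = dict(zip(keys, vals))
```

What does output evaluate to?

Step 1: zip pairs keys with values:
  'c' -> 18
  'e' -> 20
  'd' -> 11
Therefore output = {'c': 18, 'e': 20, 'd': 11}.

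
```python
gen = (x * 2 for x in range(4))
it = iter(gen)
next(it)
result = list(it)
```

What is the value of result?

Step 1: Generator produces [0, 2, 4, 6].
Step 2: next(it) consumes first element (0).
Step 3: list(it) collects remaining: [2, 4, 6].
Therefore result = [2, 4, 6].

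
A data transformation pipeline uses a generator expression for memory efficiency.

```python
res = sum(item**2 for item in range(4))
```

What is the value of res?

Step 1: Compute item**2 for each item in range(4):
  item=0: 0**2 = 0
  item=1: 1**2 = 1
  item=2: 2**2 = 4
  item=3: 3**2 = 9
Step 2: sum = 0 + 1 + 4 + 9 = 14.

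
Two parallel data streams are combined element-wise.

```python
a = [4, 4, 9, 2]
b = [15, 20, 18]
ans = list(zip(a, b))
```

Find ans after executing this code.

Step 1: zip stops at shortest (len(a)=4, len(b)=3):
  Index 0: (4, 15)
  Index 1: (4, 20)
  Index 2: (9, 18)
Step 2: Last element of a (2) has no pair, dropped.
Therefore ans = [(4, 15), (4, 20), (9, 18)].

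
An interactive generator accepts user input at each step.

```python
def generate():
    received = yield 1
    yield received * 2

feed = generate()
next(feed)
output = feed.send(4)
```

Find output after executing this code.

Step 1: next(feed) advances to first yield, producing 1.
Step 2: send(4) resumes, received = 4.
Step 3: yield received * 2 = 4 * 2 = 8.
Therefore output = 8.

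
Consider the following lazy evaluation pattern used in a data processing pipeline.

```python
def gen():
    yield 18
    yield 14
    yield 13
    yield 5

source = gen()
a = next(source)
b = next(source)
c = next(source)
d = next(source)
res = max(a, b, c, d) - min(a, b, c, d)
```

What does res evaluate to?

Step 1: Create generator and consume all values:
  a = next(source) = 18
  b = next(source) = 14
  c = next(source) = 13
  d = next(source) = 5
Step 2: max = 18, min = 5, res = 18 - 5 = 13.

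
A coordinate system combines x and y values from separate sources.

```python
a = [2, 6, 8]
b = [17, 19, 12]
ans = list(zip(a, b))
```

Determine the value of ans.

Step 1: zip pairs elements at same index:
  Index 0: (2, 17)
  Index 1: (6, 19)
  Index 2: (8, 12)
Therefore ans = [(2, 17), (6, 19), (8, 12)].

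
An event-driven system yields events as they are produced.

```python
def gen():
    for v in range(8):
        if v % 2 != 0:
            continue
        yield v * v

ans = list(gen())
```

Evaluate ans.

Step 1: Only yield v**2 when v is divisible by 2:
  v=0: 0 % 2 == 0, yield 0**2 = 0
  v=2: 2 % 2 == 0, yield 2**2 = 4
  v=4: 4 % 2 == 0, yield 4**2 = 16
  v=6: 6 % 2 == 0, yield 6**2 = 36
Therefore ans = [0, 4, 16, 36].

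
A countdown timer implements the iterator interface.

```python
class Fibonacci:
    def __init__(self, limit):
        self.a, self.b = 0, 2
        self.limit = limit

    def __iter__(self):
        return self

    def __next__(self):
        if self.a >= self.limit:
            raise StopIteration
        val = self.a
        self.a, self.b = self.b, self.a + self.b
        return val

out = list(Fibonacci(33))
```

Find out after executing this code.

Step 1: Fibonacci-like sequence (a=0, b=2) until >= 33:
  Yield 0, then a,b = 2,2
  Yield 2, then a,b = 2,4
  Yield 2, then a,b = 4,6
  Yield 4, then a,b = 6,10
  Yield 6, then a,b = 10,16
  Yield 10, then a,b = 16,26
  Yield 16, then a,b = 26,42
  Yield 26, then a,b = 42,68
Step 2: 42 >= 33, stop.
Therefore out = [0, 2, 2, 4, 6, 10, 16, 26].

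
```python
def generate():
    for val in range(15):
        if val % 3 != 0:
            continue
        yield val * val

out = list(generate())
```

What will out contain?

Step 1: Only yield val**2 when val is divisible by 3:
  val=0: 0 % 3 == 0, yield 0**2 = 0
  val=3: 3 % 3 == 0, yield 3**2 = 9
  val=6: 6 % 3 == 0, yield 6**2 = 36
  val=9: 9 % 3 == 0, yield 9**2 = 81
  val=12: 12 % 3 == 0, yield 12**2 = 144
Therefore out = [0, 9, 36, 81, 144].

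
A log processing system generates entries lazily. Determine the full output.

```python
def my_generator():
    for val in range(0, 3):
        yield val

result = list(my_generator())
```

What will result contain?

Step 1: The generator yields each value from range(0, 3).
Step 2: list() consumes all yields: [0, 1, 2].
Therefore result = [0, 1, 2].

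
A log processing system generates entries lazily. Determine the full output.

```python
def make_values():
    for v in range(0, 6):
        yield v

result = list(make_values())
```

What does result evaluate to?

Step 1: The generator yields each value from range(0, 6).
Step 2: list() consumes all yields: [0, 1, 2, 3, 4, 5].
Therefore result = [0, 1, 2, 3, 4, 5].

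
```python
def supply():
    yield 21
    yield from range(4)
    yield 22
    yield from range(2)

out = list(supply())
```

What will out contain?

Step 1: Trace yields in order:
  yield 21
  yield 0
  yield 1
  yield 2
  yield 3
  yield 22
  yield 0
  yield 1
Therefore out = [21, 0, 1, 2, 3, 22, 0, 1].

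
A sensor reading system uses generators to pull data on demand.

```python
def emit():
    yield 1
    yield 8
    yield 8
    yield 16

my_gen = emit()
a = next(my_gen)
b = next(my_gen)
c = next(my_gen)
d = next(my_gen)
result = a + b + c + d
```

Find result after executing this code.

Step 1: Create generator and consume all values:
  a = next(my_gen) = 1
  b = next(my_gen) = 8
  c = next(my_gen) = 8
  d = next(my_gen) = 16
Step 2: result = 1 + 8 + 8 + 16 = 33.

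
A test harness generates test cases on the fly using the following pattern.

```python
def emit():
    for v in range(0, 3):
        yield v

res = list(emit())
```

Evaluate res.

Step 1: The generator yields each value from range(0, 3).
Step 2: list() consumes all yields: [0, 1, 2].
Therefore res = [0, 1, 2].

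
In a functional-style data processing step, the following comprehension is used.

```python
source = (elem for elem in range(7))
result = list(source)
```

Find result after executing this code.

Step 1: Generator expression iterates range(7): [0, 1, 2, 3, 4, 5, 6].
Step 2: list() collects all values.
Therefore result = [0, 1, 2, 3, 4, 5, 6].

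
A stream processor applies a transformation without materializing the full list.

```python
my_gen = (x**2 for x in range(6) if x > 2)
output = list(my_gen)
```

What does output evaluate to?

Step 1: For range(6), keep x > 2, then square:
  x=0: 0 <= 2, excluded
  x=1: 1 <= 2, excluded
  x=2: 2 <= 2, excluded
  x=3: 3 > 2, yield 3**2 = 9
  x=4: 4 > 2, yield 4**2 = 16
  x=5: 5 > 2, yield 5**2 = 25
Therefore output = [9, 16, 25].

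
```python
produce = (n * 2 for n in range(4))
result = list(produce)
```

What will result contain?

Step 1: For each n in range(4), compute n*2:
  n=0: 0*2 = 0
  n=1: 1*2 = 2
  n=2: 2*2 = 4
  n=3: 3*2 = 6
Therefore result = [0, 2, 4, 6].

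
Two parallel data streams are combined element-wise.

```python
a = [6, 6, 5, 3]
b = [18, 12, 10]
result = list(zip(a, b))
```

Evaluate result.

Step 1: zip stops at shortest (len(a)=4, len(b)=3):
  Index 0: (6, 18)
  Index 1: (6, 12)
  Index 2: (5, 10)
Step 2: Last element of a (3) has no pair, dropped.
Therefore result = [(6, 18), (6, 12), (5, 10)].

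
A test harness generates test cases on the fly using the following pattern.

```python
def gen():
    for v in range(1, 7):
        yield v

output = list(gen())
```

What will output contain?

Step 1: The generator yields each value from range(1, 7).
Step 2: list() consumes all yields: [1, 2, 3, 4, 5, 6].
Therefore output = [1, 2, 3, 4, 5, 6].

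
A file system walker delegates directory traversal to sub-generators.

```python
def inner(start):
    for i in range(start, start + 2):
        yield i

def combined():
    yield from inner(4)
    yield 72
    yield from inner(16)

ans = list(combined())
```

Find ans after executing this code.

Step 1: combined() delegates to inner(4):
  yield 4
  yield 5
Step 2: yield 72
Step 3: Delegates to inner(16):
  yield 16
  yield 17
Therefore ans = [4, 5, 72, 16, 17].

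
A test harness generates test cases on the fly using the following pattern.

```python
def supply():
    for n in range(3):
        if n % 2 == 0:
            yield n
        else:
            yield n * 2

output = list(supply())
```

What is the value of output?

Step 1: For each n in range(3), yield n if even, else n*2:
  n=0 (even): yield 0
  n=1 (odd): yield 1*2 = 2
  n=2 (even): yield 2
Therefore output = [0, 2, 2].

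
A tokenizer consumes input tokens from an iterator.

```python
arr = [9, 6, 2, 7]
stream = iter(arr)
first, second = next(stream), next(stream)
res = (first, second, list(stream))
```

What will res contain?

Step 1: Create iterator over [9, 6, 2, 7].
Step 2: first = 9, second = 6.
Step 3: Remaining elements: [2, 7].
Therefore res = (9, 6, [2, 7]).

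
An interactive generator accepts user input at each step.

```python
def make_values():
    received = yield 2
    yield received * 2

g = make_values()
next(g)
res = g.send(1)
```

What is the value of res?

Step 1: next(g) advances to first yield, producing 2.
Step 2: send(1) resumes, received = 1.
Step 3: yield received * 2 = 1 * 2 = 2.
Therefore res = 2.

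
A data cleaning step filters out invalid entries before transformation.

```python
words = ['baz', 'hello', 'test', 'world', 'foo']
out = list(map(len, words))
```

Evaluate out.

Step 1: Map len() to each word:
  'baz' -> 3
  'hello' -> 5
  'test' -> 4
  'world' -> 5
  'foo' -> 3
Therefore out = [3, 5, 4, 5, 3].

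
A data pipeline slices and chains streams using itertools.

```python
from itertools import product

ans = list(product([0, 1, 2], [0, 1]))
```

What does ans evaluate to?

Step 1: product([0, 1, 2], [0, 1]) gives all pairs:
  (0, 0)
  (0, 1)
  (1, 0)
  (1, 1)
  (2, 0)
  (2, 1)
Therefore ans = [(0, 0), (0, 1), (1, 0), (1, 1), (2, 0), (2, 1)].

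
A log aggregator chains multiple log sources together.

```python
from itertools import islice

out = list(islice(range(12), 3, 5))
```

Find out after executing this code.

Step 1: islice(range(12), 3, 5) takes elements at indices [3, 5).
Step 2: Elements: [3, 4].
Therefore out = [3, 4].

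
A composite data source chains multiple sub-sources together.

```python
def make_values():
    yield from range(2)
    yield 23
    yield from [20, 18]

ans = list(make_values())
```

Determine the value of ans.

Step 1: Trace yields in order:
  yield 0
  yield 1
  yield 23
  yield 20
  yield 18
Therefore ans = [0, 1, 23, 20, 18].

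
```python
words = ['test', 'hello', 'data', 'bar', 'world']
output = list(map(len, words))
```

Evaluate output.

Step 1: Map len() to each word:
  'test' -> 4
  'hello' -> 5
  'data' -> 4
  'bar' -> 3
  'world' -> 5
Therefore output = [4, 5, 4, 3, 5].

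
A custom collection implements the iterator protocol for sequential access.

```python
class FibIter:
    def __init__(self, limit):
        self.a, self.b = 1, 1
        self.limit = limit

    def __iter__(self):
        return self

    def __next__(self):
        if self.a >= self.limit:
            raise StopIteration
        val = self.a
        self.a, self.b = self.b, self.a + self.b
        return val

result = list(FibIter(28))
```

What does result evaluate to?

Step 1: Fibonacci-like sequence (a=1, b=1) until >= 28:
  Yield 1, then a,b = 1,2
  Yield 1, then a,b = 2,3
  Yield 2, then a,b = 3,5
  Yield 3, then a,b = 5,8
  Yield 5, then a,b = 8,13
  Yield 8, then a,b = 13,21
  Yield 13, then a,b = 21,34
  Yield 21, then a,b = 34,55
Step 2: 34 >= 28, stop.
Therefore result = [1, 1, 2, 3, 5, 8, 13, 21].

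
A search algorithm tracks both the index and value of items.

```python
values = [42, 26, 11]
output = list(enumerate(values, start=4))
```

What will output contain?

Step 1: enumerate with start=4:
  (4, 42)
  (5, 26)
  (6, 11)
Therefore output = [(4, 42), (5, 26), (6, 11)].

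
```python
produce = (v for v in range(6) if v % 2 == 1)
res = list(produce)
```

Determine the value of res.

Step 1: Filter range(6) keeping only odd values:
  v=0: even, excluded
  v=1: odd, included
  v=2: even, excluded
  v=3: odd, included
  v=4: even, excluded
  v=5: odd, included
Therefore res = [1, 3, 5].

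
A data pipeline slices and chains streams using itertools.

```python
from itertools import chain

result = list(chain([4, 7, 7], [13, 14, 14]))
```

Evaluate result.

Step 1: chain() concatenates iterables: [4, 7, 7] + [13, 14, 14].
Therefore result = [4, 7, 7, 13, 14, 14].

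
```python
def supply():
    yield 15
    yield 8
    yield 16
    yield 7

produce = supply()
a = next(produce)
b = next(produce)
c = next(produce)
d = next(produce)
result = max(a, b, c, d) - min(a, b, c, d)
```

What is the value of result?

Step 1: Create generator and consume all values:
  a = next(produce) = 15
  b = next(produce) = 8
  c = next(produce) = 16
  d = next(produce) = 7
Step 2: max = 16, min = 7, result = 16 - 7 = 9.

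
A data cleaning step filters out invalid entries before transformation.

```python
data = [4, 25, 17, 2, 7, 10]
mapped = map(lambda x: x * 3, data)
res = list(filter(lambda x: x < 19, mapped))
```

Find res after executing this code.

Step 1: Map x * 3:
  4 -> 12
  25 -> 75
  17 -> 51
  2 -> 6
  7 -> 21
  10 -> 30
Step 2: Filter for < 19:
  12: kept
  75: removed
  51: removed
  6: kept
  21: removed
  30: removed
Therefore res = [12, 6].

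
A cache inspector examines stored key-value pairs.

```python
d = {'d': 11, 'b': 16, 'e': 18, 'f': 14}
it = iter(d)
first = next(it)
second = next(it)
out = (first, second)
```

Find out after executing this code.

Step 1: iter(d) iterates over keys: ['d', 'b', 'e', 'f'].
Step 2: first = next(it) = 'd', second = next(it) = 'b'.
Therefore out = ('d', 'b').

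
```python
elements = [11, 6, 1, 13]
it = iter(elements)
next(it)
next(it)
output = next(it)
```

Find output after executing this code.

Step 1: Create iterator over [11, 6, 1, 13].
Step 2: next() consumes 11.
Step 3: next() consumes 6.
Step 4: next() returns 1.
Therefore output = 1.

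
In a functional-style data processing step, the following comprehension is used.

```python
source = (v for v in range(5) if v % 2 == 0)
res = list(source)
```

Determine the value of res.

Step 1: Filter range(5) keeping only even values:
  v=0: even, included
  v=1: odd, excluded
  v=2: even, included
  v=3: odd, excluded
  v=4: even, included
Therefore res = [0, 2, 4].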